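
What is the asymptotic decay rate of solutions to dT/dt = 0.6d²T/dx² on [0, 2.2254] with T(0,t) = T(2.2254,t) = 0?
Eigenvalues: λₙ = 0.6n²π²/2.2254².
First three modes:
  n=1: λ₁ = 0.6π²/2.2254² ≈ 1.196
  n=2: λ₂ = 2.4π²/2.2254² ≈ 4.783 (4× faster decay)
  n=3: λ₃ = 5.4π²/2.2254² ≈ 10.762 (9× faster decay)
As t → ∞, higher modes decay exponentially faster. The n=1 mode dominates: T ~ c₁ sin(πx/2.2254) e^{-λ₁t}.
Decay rate: λ₁ = 0.6π²/2.2254² ≈ 1.196.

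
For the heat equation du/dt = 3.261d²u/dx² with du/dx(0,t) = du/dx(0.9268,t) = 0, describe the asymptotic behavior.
u → constant (steady state). Heat is conserved (no flux at boundaries); solution approaches the spatial average.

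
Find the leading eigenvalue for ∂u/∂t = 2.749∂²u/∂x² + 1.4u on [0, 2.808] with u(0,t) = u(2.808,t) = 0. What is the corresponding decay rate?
Eigenvalues: λₙ = 2.749n²π²/2.808² - 1.4.
First three modes:
  n=1: λ₁ = 2.749π²/2.808² - 1.4 ≈ 2.041
  n=2: λ₂ = 10.996π²/2.808² - 1.4 ≈ 12.364
  n=3: λ₃ = 24.741π²/2.808² - 1.4 ≈ 29.569
Since 2.749π²/2.808² ≈ 3.441 > 1.4, all λₙ > 0.
The n=1 mode decays slowest → dominates as t → ∞.
Asymptotic: u ~ c₁ sin(πx/2.808) e^{-λ₁t} with decay rate λ₁ ≈ 2.041.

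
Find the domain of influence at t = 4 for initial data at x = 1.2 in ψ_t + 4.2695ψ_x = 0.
At x = 18.278. The characteristic carries data from (1.2, 0) to (18.278, 4).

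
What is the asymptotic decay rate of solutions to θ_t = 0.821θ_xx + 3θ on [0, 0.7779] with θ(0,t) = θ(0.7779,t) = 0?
Eigenvalues: λₙ = 0.821n²π²/0.7779² - 3.
First three modes:
  n=1: λ₁ = 0.821π²/0.7779² - 3 ≈ 10.39
  n=2: λ₂ = 3.284π²/0.7779² - 3 ≈ 50.562
  n=3: λ₃ = 7.389π²/0.7779² - 3 ≈ 117.514
Since 0.821π²/0.7779² ≈ 13.39 > 3, all λₙ > 0.
The n=1 mode decays slowest → dominates as t → ∞.
Asymptotic: θ ~ c₁ sin(πx/0.7779) e^{-λ₁t} with decay rate λ₁ ≈ 10.39.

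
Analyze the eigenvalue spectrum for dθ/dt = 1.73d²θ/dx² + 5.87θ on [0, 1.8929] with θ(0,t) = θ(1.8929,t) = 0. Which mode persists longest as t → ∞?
Eigenvalues: λₙ = 1.73n²π²/1.8929² - 5.87.
First three modes:
  n=1: λ₁ = 1.73π²/1.8929² - 5.87 ≈ -1.105
  n=2: λ₂ = 6.92π²/1.8929² - 5.87 ≈ 13.191
  n=3: λ₃ = 15.57π²/1.8929² - 5.87 ≈ 37.018
Since 1.73π²/1.8929² ≈ 4.765 < 5.87, λ₁ < 0.
The n=1 mode grows fastest (−λₙ is largest for n=1) → dominates.
Asymptotic: θ ~ c₁ sin(πx/1.8929) e^{1.105t} (exponential growth at rate −λ₁ ≈ 1.105).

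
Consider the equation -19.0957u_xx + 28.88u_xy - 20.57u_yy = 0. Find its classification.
Elliptic. (A = -19.0957, B = 28.88, C = -20.57 gives B² - 4AC = -737.139796.)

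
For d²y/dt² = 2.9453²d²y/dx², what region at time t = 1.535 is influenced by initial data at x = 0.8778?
Domain of influence: [-3.6432355, 5.3988355]. Data at x = 0.8778 spreads outward at speed 2.9453.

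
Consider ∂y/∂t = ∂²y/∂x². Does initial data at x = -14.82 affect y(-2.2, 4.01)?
Yes, for any finite x. The heat equation has infinite propagation speed, so all initial data affects all points at any t > 0.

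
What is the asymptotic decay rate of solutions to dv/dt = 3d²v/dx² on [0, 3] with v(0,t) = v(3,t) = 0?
Eigenvalues: λₙ = 3n²π²/3².
First three modes:
  n=1: λ₁ = 3π²/3² ≈ 3.29
  n=2: λ₂ = 12π²/3² ≈ 13.159 (4× faster decay)
  n=3: λ₃ = 27π²/3² ≈ 29.609 (9× faster decay)
As t → ∞, higher modes decay exponentially faster. The n=1 mode dominates: v ~ c₁ sin(πx/3) e^{-λ₁t}.
Decay rate: λ₁ = 3π²/3² ≈ 3.29.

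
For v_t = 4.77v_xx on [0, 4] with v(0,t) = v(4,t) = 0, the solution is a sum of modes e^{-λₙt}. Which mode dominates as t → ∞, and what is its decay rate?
Eigenvalues: λₙ = 4.77n²π²/4².
First three modes:
  n=1: λ₁ = 4.77π²/4² ≈ 2.942
  n=2: λ₂ = 19.08π²/4² ≈ 11.77 (4× faster decay)
  n=3: λ₃ = 42.93π²/4² ≈ 26.481 (9× faster decay)
As t → ∞, higher modes decay exponentially faster. The n=1 mode dominates: v ~ c₁ sin(πx/4) e^{-λ₁t}.
Decay rate: λ₁ = 4.77π²/4² ≈ 2.942.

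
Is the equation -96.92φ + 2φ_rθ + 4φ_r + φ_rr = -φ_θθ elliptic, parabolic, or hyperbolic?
Rewriting in standard form: φ_rr + 2φ_rθ + φ_θθ + 4φ_r - 96.92φ = 0. Computing B² - 4AC with A = 1, B = 2, C = 1: discriminant = 0 (zero). Answer: parabolic.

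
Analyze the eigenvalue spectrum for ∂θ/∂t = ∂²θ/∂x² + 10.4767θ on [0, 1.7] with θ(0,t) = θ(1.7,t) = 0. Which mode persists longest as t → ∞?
Eigenvalues: λₙ = n²π²/1.7² - 10.4767.
First three modes:
  n=1: λ₁ = π²/1.7² - 10.4767 ≈ -7.062
  n=2: λ₂ = 4π²/1.7² - 10.4767 ≈ 3.184
  n=3: λ₃ = 9π²/1.7² - 10.4767 ≈ 20.259
Since π²/1.7² ≈ 3.415 < 10.4767, λ₁ < 0.
The n=1 mode grows fastest (−λₙ is largest for n=1) → dominates.
Asymptotic: θ ~ c₁ sin(πx/1.7) e^{7.062t} (exponential growth at rate −λ₁ ≈ 7.062).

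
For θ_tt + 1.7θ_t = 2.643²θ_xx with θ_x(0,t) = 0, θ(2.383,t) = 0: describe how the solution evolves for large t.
θ → 0. Damping (γ=1.7) dissipates energy; oscillations decay exponentially.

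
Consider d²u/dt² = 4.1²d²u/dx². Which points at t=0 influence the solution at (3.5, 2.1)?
Domain of dependence: [-5.11, 12.11]. Signals travel at speed 4.1, so data within |x - 3.5| ≤ 4.1·2.1 = 8.61 can reach the point.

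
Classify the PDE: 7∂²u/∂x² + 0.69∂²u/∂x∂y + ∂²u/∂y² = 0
A = 7, B = 0.69, C = 1. Discriminant B² - 4AC = -27.5239. Since -27.5239 < 0, elliptic.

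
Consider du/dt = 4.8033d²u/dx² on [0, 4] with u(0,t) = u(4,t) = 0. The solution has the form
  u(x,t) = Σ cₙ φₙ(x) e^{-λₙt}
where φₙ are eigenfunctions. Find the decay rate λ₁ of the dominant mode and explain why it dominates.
Eigenvalues: λₙ = 4.8033n²π²/4².
First three modes:
  n=1: λ₁ = 4.8033π²/4² ≈ 2.963
  n=2: λ₂ = 19.2132π²/4² ≈ 11.852 (4× faster decay)
  n=3: λ₃ = 43.2297π²/4² ≈ 26.666 (9× faster decay)
As t → ∞, higher modes decay exponentially faster. The n=1 mode dominates: u ~ c₁ sin(πx/4) e^{-λ₁t}.
Decay rate: λ₁ = 4.8033π²/4² ≈ 2.963.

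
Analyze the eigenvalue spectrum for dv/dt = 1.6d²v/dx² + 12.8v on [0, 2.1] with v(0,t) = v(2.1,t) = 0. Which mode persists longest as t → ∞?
Eigenvalues: λₙ = 1.6n²π²/2.1² - 12.8.
First three modes:
  n=1: λ₁ = 1.6π²/2.1² - 12.8 ≈ -9.219
  n=2: λ₂ = 6.4π²/2.1² - 12.8 ≈ 1.523
  n=3: λ₃ = 14.4π²/2.1² - 12.8 ≈ 19.427
Since 1.6π²/2.1² ≈ 3.581 < 12.8, λ₁ < 0.
The n=1 mode grows fastest (−λₙ is largest for n=1) → dominates.
Asymptotic: v ~ c₁ sin(πx/2.1) e^{9.219t} (exponential growth at rate −λ₁ ≈ 9.219).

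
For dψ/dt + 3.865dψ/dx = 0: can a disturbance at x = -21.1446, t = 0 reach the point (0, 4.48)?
No. Only data at x = -17.3152 affects (0, 4.48). Advection has one-way propagation along characteristics.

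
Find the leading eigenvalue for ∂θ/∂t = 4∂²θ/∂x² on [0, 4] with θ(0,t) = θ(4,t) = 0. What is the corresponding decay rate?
Eigenvalues: λₙ = 4n²π²/4².
First three modes:
  n=1: λ₁ = 4π²/4² ≈ 2.467
  n=2: λ₂ = 16π²/4² ≈ 9.87 (4× faster decay)
  n=3: λ₃ = 36π²/4² ≈ 22.207 (9× faster decay)
As t → ∞, higher modes decay exponentially faster. The n=1 mode dominates: θ ~ c₁ sin(πx/4) e^{-λ₁t}.
Decay rate: λ₁ = 4π²/4² ≈ 2.467.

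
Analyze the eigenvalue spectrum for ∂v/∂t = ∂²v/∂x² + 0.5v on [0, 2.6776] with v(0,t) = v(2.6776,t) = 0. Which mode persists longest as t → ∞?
Eigenvalues: λₙ = n²π²/2.6776² - 0.5.
First three modes:
  n=1: λ₁ = π²/2.6776² - 0.5 ≈ 0.877
  n=2: λ₂ = 4π²/2.6776² - 0.5 ≈ 5.006
  n=3: λ₃ = 9π²/2.6776² - 0.5 ≈ 11.889
Since π²/2.6776² ≈ 1.377 > 0.5, all λₙ > 0.
The n=1 mode decays slowest → dominates as t → ∞.
Asymptotic: v ~ c₁ sin(πx/2.6776) e^{-λ₁t} with decay rate λ₁ ≈ 0.877.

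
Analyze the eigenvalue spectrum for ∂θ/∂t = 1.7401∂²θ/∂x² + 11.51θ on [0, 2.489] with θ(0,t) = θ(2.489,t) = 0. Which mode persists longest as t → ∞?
Eigenvalues: λₙ = 1.7401n²π²/2.489² - 11.51.
First three modes:
  n=1: λ₁ = 1.7401π²/2.489² - 11.51 ≈ -8.738
  n=2: λ₂ = 6.9604π²/2.489² - 11.51 ≈ -0.421
  n=3: λ₃ = 15.6609π²/2.489² - 11.51 ≈ 13.44
Since 1.7401π²/2.489² ≈ 2.772 < 11.51, λ₁ < 0.
The n=1 mode grows fastest (−λₙ is largest for n=1) → dominates.
Asymptotic: θ ~ c₁ sin(πx/2.489) e^{8.738t} (exponential growth at rate −λ₁ ≈ 8.738).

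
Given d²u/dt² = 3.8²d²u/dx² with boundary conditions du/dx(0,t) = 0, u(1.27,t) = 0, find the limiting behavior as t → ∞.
u oscillates (no decay). Energy is conserved; the solution oscillates indefinitely as standing waves.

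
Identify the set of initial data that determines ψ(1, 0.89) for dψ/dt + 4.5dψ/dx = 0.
A single point: x = -3.005. The characteristic through (1, 0.89) is x - 4.5t = const, so x = 1 - 4.5·0.89 = -3.005.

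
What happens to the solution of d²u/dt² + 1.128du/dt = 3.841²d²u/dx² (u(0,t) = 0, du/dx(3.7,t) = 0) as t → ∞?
u → 0. Damping (γ=1.128) dissipates energy; oscillations decay exponentially.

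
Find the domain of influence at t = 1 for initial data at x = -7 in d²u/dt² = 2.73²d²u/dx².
Domain of influence: [-9.73, -4.27]. Data at x = -7 spreads outward at speed 2.73.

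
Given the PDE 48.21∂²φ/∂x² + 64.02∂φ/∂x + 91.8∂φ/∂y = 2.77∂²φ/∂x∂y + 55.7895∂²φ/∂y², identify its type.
Rewriting in standard form: 48.21∂²φ/∂x² - 2.77∂²φ/∂x∂y - 55.7895∂²φ/∂y² + 64.02∂φ/∂x + 91.8∂φ/∂y = 0. The second-order coefficients are A = 48.21, B = -2.77, C = -55.7895. Since B² - 4AC = 10766.12008 > 0, this is a hyperbolic PDE.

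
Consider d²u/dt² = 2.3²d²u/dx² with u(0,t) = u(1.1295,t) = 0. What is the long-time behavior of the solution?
As t → ∞, u oscillates (no decay). Energy is conserved; the solution oscillates indefinitely as standing waves.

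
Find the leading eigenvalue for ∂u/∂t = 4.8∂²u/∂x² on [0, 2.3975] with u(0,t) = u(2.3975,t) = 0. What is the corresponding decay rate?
Eigenvalues: λₙ = 4.8n²π²/2.3975².
First three modes:
  n=1: λ₁ = 4.8π²/2.3975² ≈ 8.242
  n=2: λ₂ = 19.2π²/2.3975² ≈ 32.967 (4× faster decay)
  n=3: λ₃ = 43.2π²/2.3975² ≈ 74.176 (9× faster decay)
As t → ∞, higher modes decay exponentially faster. The n=1 mode dominates: u ~ c₁ sin(πx/2.3975) e^{-λ₁t}.
Decay rate: λ₁ = 4.8π²/2.3975² ≈ 8.242.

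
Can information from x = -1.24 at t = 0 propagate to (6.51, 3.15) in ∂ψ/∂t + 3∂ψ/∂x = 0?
No. Only data at x = -2.94 affects (6.51, 3.15). Advection has one-way propagation along characteristics.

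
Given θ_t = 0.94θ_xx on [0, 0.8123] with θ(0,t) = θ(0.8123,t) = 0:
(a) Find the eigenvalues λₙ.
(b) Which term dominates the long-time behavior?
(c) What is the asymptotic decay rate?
Eigenvalues: λₙ = 0.94n²π²/0.8123².
First three modes:
  n=1: λ₁ = 0.94π²/0.8123² ≈ 14.06
  n=2: λ₂ = 3.76π²/0.8123² ≈ 56.241 (4× faster decay)
  n=3: λ₃ = 8.46π²/0.8123² ≈ 126.543 (9× faster decay)
As t → ∞, higher modes decay exponentially faster. The n=1 mode dominates: θ ~ c₁ sin(πx/0.8123) e^{-λ₁t}.
Decay rate: λ₁ = 0.94π²/0.8123² ≈ 14.06.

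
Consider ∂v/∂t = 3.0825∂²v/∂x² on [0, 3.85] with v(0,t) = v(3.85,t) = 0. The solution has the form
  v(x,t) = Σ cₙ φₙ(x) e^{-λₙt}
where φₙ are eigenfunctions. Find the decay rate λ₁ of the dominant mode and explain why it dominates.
Eigenvalues: λₙ = 3.0825n²π²/3.85².
First three modes:
  n=1: λ₁ = 3.0825π²/3.85² ≈ 2.052
  n=2: λ₂ = 12.33π²/3.85² ≈ 8.21 (4× faster decay)
  n=3: λ₃ = 27.7425π²/3.85² ≈ 18.472 (9× faster decay)
As t → ∞, higher modes decay exponentially faster. The n=1 mode dominates: v ~ c₁ sin(πx/3.85) e^{-λ₁t}.
Decay rate: λ₁ = 3.0825π²/3.85² ≈ 2.052.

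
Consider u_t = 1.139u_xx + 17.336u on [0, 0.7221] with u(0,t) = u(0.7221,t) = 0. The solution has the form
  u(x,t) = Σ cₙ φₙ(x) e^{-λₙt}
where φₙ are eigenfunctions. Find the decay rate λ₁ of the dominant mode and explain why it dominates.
Eigenvalues: λₙ = 1.139n²π²/0.7221² - 17.336.
First three modes:
  n=1: λ₁ = 1.139π²/0.7221² - 17.336 ≈ 4.223
  n=2: λ₂ = 4.556π²/0.7221² - 17.336 ≈ 68.9
  n=3: λ₃ = 10.251π²/0.7221² - 17.336 ≈ 176.695
Since 1.139π²/0.7221² ≈ 21.559 > 17.336, all λₙ > 0.
The n=1 mode decays slowest → dominates as t → ∞.
Asymptotic: u ~ c₁ sin(πx/0.7221) e^{-λ₁t} with decay rate λ₁ ≈ 4.223.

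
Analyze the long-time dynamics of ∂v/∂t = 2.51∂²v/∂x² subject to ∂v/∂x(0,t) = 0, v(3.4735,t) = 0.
Long-time behavior: v → 0. Heat escapes through the Dirichlet boundary.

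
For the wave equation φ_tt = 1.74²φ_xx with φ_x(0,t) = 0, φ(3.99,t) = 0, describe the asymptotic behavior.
φ oscillates (no decay). Energy is conserved; the solution oscillates indefinitely as standing waves.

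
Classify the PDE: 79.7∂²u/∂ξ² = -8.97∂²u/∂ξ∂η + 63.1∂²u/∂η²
Rewriting in standard form: 79.7∂²u/∂ξ² + 8.97∂²u/∂ξ∂η - 63.1∂²u/∂η² = 0. A = 79.7, B = 8.97, C = -63.1. Discriminant B² - 4AC = 20196.7409. Since 20196.7409 > 0, hyperbolic.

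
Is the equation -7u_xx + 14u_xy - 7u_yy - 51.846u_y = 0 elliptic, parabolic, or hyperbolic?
Computing B² - 4AC with A = -7, B = 14, C = -7: discriminant = 0 (zero). Answer: parabolic.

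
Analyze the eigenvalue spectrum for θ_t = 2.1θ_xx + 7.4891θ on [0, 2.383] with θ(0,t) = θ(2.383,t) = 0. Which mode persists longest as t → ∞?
Eigenvalues: λₙ = 2.1n²π²/2.383² - 7.4891.
First three modes:
  n=1: λ₁ = 2.1π²/2.383² - 7.4891 ≈ -3.839
  n=2: λ₂ = 8.4π²/2.383² - 7.4891 ≈ 7.11
  n=3: λ₃ = 18.9π²/2.383² - 7.4891 ≈ 25.359
Since 2.1π²/2.383² ≈ 3.65 < 7.4891, λ₁ < 0.
The n=1 mode grows fastest (−λₙ is largest for n=1) → dominates.
Asymptotic: θ ~ c₁ sin(πx/2.383) e^{3.839t} (exponential growth at rate −λ₁ ≈ 3.839).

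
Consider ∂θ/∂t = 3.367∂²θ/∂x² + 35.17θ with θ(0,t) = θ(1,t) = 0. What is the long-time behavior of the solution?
As t → ∞, θ grows unboundedly. Reaction dominates diffusion (r=35.17 > κπ²/L²≈33.23); solution grows exponentially.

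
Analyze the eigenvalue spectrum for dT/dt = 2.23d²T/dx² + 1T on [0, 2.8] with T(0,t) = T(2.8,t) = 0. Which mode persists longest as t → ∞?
Eigenvalues: λₙ = 2.23n²π²/2.8² - 1.
First three modes:
  n=1: λ₁ = 2.23π²/2.8² - 1 ≈ 1.807
  n=2: λ₂ = 8.92π²/2.8² - 1 ≈ 10.229
  n=3: λ₃ = 20.07π²/2.8² - 1 ≈ 24.266
Since 2.23π²/2.8² ≈ 2.807 > 1, all λₙ > 0.
The n=1 mode decays slowest → dominates as t → ∞.
Asymptotic: T ~ c₁ sin(πx/2.8) e^{-λ₁t} with decay rate λ₁ ≈ 1.807.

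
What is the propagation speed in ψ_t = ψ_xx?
Infinite. The heat equation is parabolic, not hyperbolic, so disturbances propagate instantly.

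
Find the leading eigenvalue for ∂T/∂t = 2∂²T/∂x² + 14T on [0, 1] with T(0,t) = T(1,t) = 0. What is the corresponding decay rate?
Eigenvalues: λₙ = 2n²π²/1² - 14.
First three modes:
  n=1: λ₁ = 2π² - 14 ≈ 5.739
  n=2: λ₂ = 8π² - 14 ≈ 64.957
  n=3: λ₃ = 18π² - 14 ≈ 163.653
Since 2π² ≈ 19.739 > 14, all λₙ > 0.
The n=1 mode decays slowest → dominates as t → ∞.
Asymptotic: T ~ c₁ sin(πx/1) e^{-λ₁t} with decay rate λ₁ ≈ 5.739.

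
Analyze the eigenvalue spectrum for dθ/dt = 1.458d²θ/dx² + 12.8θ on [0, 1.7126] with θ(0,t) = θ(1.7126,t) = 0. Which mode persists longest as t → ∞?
Eigenvalues: λₙ = 1.458n²π²/1.7126² - 12.8.
First three modes:
  n=1: λ₁ = 1.458π²/1.7126² - 12.8 ≈ -7.894
  n=2: λ₂ = 5.832π²/1.7126² - 12.8 ≈ 6.825
  n=3: λ₃ = 13.122π²/1.7126² - 12.8 ≈ 31.356
Since 1.458π²/1.7126² ≈ 4.906 < 12.8, λ₁ < 0.
The n=1 mode grows fastest (−λₙ is largest for n=1) → dominates.
Asymptotic: θ ~ c₁ sin(πx/1.7126) e^{7.894t} (exponential growth at rate −λ₁ ≈ 7.894).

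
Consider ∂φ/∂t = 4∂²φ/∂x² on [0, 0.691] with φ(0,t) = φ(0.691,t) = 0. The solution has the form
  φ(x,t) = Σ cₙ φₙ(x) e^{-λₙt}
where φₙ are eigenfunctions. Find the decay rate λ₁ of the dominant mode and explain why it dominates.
Eigenvalues: λₙ = 4n²π²/0.691².
First three modes:
  n=1: λ₁ = 4π²/0.691² ≈ 82.681
  n=2: λ₂ = 16π²/0.691² ≈ 330.722 (4× faster decay)
  n=3: λ₃ = 36π²/0.691² ≈ 744.125 (9× faster decay)
As t → ∞, higher modes decay exponentially faster. The n=1 mode dominates: φ ~ c₁ sin(πx/0.691) e^{-λ₁t}.
Decay rate: λ₁ = 4π²/0.691² ≈ 82.681.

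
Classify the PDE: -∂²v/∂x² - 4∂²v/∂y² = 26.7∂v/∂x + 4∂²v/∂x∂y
Rewriting in standard form: -∂²v/∂x² - 4∂²v/∂x∂y - 4∂²v/∂y² - 26.7∂v/∂x = 0. A = -1, B = -4, C = -4. Discriminant B² - 4AC = 0. Since 0 = 0, parabolic.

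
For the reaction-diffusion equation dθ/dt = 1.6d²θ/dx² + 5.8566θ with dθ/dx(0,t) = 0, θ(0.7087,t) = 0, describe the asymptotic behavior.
θ → 0. Diffusion dominates reaction (r=5.8566 < κπ²/(4L²)≈7.86); solution decays.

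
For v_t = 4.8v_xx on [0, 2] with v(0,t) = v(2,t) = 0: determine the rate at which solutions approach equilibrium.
Eigenvalues: λₙ = 4.8n²π²/2².
First three modes:
  n=1: λ₁ = 4.8π²/2² ≈ 11.844
  n=2: λ₂ = 19.2π²/2² ≈ 47.374 (4× faster decay)
  n=3: λ₃ = 43.2π²/2² ≈ 106.592 (9× faster decay)
As t → ∞, higher modes decay exponentially faster. The n=1 mode dominates: v ~ c₁ sin(πx/2) e^{-λ₁t}.
Decay rate: λ₁ = 4.8π²/2² ≈ 11.844.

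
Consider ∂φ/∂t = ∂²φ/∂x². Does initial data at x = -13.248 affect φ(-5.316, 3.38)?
Yes, for any finite x. The heat equation has infinite propagation speed, so all initial data affects all points at any t > 0.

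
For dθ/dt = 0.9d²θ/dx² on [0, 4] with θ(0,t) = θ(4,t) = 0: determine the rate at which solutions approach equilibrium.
Eigenvalues: λₙ = 0.9n²π²/4².
First three modes:
  n=1: λ₁ = 0.9π²/4² ≈ 0.555
  n=2: λ₂ = 3.6π²/4² ≈ 2.221 (4× faster decay)
  n=3: λ₃ = 8.1π²/4² ≈ 4.996 (9× faster decay)
As t → ∞, higher modes decay exponentially faster. The n=1 mode dominates: θ ~ c₁ sin(πx/4) e^{-λ₁t}.
Decay rate: λ₁ = 0.9π²/4² ≈ 0.555.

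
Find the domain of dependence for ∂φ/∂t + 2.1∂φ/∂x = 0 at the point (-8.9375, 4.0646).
A single point: x = -17.47316. The characteristic through (-8.9375, 4.0646) is x - 2.1t = const, so x = -8.9375 - 2.1·4.0646 = -17.47316.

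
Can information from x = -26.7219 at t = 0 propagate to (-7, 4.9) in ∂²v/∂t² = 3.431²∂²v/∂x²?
No. The domain of dependence is [-23.8119, 9.8119], and -26.7219 is outside this interval.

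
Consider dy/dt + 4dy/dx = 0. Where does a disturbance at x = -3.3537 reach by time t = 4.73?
At x = 15.5663. The characteristic carries data from (-3.3537, 0) to (15.5663, 4.73).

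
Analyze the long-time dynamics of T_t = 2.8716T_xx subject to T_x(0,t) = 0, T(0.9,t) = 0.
Long-time behavior: T → 0. Heat escapes through the Dirichlet boundary.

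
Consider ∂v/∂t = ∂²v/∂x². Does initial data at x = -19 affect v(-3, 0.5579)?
Yes, for any finite x. The heat equation has infinite propagation speed, so all initial data affects all points at any t > 0.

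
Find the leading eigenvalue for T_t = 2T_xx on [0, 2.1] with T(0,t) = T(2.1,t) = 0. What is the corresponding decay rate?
Eigenvalues: λₙ = 2n²π²/2.1².
First three modes:
  n=1: λ₁ = 2π²/2.1² ≈ 4.476
  n=2: λ₂ = 8π²/2.1² ≈ 17.904 (4× faster decay)
  n=3: λ₃ = 18π²/2.1² ≈ 40.284 (9× faster decay)
As t → ∞, higher modes decay exponentially faster. The n=1 mode dominates: T ~ c₁ sin(πx/2.1) e^{-λ₁t}.
Decay rate: λ₁ = 2π²/2.1² ≈ 4.476.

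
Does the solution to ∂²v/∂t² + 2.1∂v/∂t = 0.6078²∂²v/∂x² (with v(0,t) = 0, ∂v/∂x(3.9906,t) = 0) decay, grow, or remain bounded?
v → 0. Damping (γ=2.1) dissipates energy; oscillations decay exponentially.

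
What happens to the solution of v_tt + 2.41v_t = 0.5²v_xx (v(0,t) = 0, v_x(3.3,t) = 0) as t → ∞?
v → 0. Damping (γ=2.41) dissipates energy; oscillations decay exponentially.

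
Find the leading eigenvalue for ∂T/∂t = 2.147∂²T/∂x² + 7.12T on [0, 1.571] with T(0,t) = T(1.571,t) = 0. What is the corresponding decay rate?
Eigenvalues: λₙ = 2.147n²π²/1.571² - 7.12.
First three modes:
  n=1: λ₁ = 2.147π²/1.571² - 7.12 ≈ 1.466
  n=2: λ₂ = 8.588π²/1.571² - 7.12 ≈ 27.223
  n=3: λ₃ = 19.323π²/1.571² - 7.12 ≈ 70.152
Since 2.147π²/1.571² ≈ 8.586 > 7.12, all λₙ > 0.
The n=1 mode decays slowest → dominates as t → ∞.
Asymptotic: T ~ c₁ sin(πx/1.571) e^{-λ₁t} with decay rate λ₁ ≈ 1.466.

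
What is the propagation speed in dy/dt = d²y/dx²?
Infinite. The heat equation is parabolic, not hyperbolic, so disturbances propagate instantly.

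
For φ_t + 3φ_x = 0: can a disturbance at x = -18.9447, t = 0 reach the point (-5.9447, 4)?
No. Only data at x = -17.9447 affects (-5.9447, 4). Advection has one-way propagation along characteristics.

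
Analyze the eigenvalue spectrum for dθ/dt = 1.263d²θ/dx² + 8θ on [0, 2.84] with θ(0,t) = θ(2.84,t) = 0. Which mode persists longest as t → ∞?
Eigenvalues: λₙ = 1.263n²π²/2.84² - 8.
First three modes:
  n=1: λ₁ = 1.263π²/2.84² - 8 ≈ -6.455
  n=2: λ₂ = 5.052π²/2.84² - 8 ≈ -1.818
  n=3: λ₃ = 11.367π²/2.84² - 8 ≈ 5.909
Since 1.263π²/2.84² ≈ 1.545 < 8, λ₁ < 0.
The n=1 mode grows fastest (−λₙ is largest for n=1) → dominates.
Asymptotic: θ ~ c₁ sin(πx/2.84) e^{6.455t} (exponential growth at rate −λ₁ ≈ 6.455).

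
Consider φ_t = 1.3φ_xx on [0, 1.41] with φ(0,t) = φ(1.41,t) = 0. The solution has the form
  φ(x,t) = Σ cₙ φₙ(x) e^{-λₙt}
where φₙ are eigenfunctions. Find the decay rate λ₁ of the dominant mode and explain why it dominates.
Eigenvalues: λₙ = 1.3n²π²/1.41².
First three modes:
  n=1: λ₁ = 1.3π²/1.41² ≈ 6.454
  n=2: λ₂ = 5.2π²/1.41² ≈ 25.815 (4× faster decay)
  n=3: λ₃ = 11.7π²/1.41² ≈ 58.083 (9× faster decay)
As t → ∞, higher modes decay exponentially faster. The n=1 mode dominates: φ ~ c₁ sin(πx/1.41) e^{-λ₁t}.
Decay rate: λ₁ = 1.3π²/1.41² ≈ 6.454.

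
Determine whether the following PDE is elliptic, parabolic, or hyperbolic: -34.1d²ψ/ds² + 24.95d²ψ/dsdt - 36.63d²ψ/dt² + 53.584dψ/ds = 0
Coefficients: A = -34.1, B = 24.95, C = -36.63. B² - 4AC = -4373.8295, which is negative, so the equation is elliptic.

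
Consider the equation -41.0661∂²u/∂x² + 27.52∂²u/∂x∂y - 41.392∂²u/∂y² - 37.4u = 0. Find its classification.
Elliptic. (A = -41.0661, B = 27.52, C = -41.392 gives B² - 4AC = -6041.8816448.)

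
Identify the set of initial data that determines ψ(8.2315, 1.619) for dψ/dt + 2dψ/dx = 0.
A single point: x = 4.9935. The characteristic through (8.2315, 1.619) is x - 2t = const, so x = 8.2315 - 2·1.619 = 4.9935.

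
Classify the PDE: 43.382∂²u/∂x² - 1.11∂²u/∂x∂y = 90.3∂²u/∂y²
Rewriting in standard form: 43.382∂²u/∂x² - 1.11∂²u/∂x∂y - 90.3∂²u/∂y² = 0. A = 43.382, B = -1.11, C = -90.3. Discriminant B² - 4AC = 15670.8105. Since 15670.8105 > 0, hyperbolic.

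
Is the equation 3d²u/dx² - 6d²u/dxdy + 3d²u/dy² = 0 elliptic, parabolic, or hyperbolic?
Computing B² - 4AC with A = 3, B = -6, C = 3: discriminant = 0 (zero). Answer: parabolic.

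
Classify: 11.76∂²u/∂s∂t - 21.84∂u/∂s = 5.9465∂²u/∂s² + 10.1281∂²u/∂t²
Rewriting in standard form: -5.9465∂²u/∂s² + 11.76∂²u/∂s∂t - 10.1281∂²u/∂t² - 21.84∂u/∂s = 0. Elliptic (discriminant = -102.6093866).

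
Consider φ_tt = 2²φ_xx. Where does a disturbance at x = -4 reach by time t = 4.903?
Domain of influence: [-13.806, 5.806]. Data at x = -4 spreads outward at speed 2.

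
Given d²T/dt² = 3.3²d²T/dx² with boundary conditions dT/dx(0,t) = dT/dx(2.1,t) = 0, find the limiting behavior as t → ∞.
T oscillates about a mean that drifts linearly in t (generically unbounded; no decay). There is no damping, so the nonconstant modes persist as standing waves (energy conserved, no decay). But with Neumann conditions at both ends the constant mode has eigenvalue 0: the spatial mean M(t) of T satisfies M'' = 0, so M(t) = M(0) + M'(0)·t. Unless the initial velocity has zero mean (∫T_t(x,0)dx = 0), the solution grows linearly in t (unbounded, though not exponentially); if it does have zero mean, the solution stays bounded and simply oscillates.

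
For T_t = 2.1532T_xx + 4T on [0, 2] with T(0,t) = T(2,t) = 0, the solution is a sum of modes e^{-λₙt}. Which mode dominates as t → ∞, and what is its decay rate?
Eigenvalues: λₙ = 2.1532n²π²/2² - 4.
First three modes:
  n=1: λ₁ = 2.1532π²/2² - 4 ≈ 1.313
  n=2: λ₂ = 8.6128π²/2² - 4 ≈ 17.251
  n=3: λ₃ = 19.3788π²/2² - 4 ≈ 43.815
Since 2.1532π²/2² ≈ 5.313 > 4, all λₙ > 0.
The n=1 mode decays slowest → dominates as t → ∞.
Asymptotic: T ~ c₁ sin(πx/2) e^{-λ₁t} with decay rate λ₁ ≈ 1.313.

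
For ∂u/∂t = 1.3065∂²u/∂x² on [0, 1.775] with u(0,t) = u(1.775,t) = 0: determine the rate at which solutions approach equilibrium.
Eigenvalues: λₙ = 1.3065n²π²/1.775².
First three modes:
  n=1: λ₁ = 1.3065π²/1.775² ≈ 4.093
  n=2: λ₂ = 5.226π²/1.775² ≈ 16.371 (4× faster decay)
  n=3: λ₃ = 11.7585π²/1.775² ≈ 36.835 (9× faster decay)
As t → ∞, higher modes decay exponentially faster. The n=1 mode dominates: u ~ c₁ sin(πx/1.775) e^{-λ₁t}.
Decay rate: λ₁ = 1.3065π²/1.775² ≈ 4.093.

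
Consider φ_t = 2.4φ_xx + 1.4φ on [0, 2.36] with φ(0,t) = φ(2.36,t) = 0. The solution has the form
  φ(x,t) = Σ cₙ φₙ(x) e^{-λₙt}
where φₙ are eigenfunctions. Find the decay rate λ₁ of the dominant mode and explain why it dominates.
Eigenvalues: λₙ = 2.4n²π²/2.36² - 1.4.
First three modes:
  n=1: λ₁ = 2.4π²/2.36² - 1.4 ≈ 2.853
  n=2: λ₂ = 9.6π²/2.36² - 1.4 ≈ 15.612
  n=3: λ₃ = 21.6π²/2.36² - 1.4 ≈ 36.876
Since 2.4π²/2.36² ≈ 4.253 > 1.4, all λₙ > 0.
The n=1 mode decays slowest → dominates as t → ∞.
Asymptotic: φ ~ c₁ sin(πx/2.36) e^{-λ₁t} with decay rate λ₁ ≈ 2.853.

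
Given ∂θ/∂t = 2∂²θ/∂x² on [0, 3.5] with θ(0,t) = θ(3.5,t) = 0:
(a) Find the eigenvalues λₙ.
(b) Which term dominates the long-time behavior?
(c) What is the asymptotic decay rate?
Eigenvalues: λₙ = 2n²π²/3.5².
First three modes:
  n=1: λ₁ = 2π²/3.5² ≈ 1.611
  n=2: λ₂ = 8π²/3.5² ≈ 6.445 (4× faster decay)
  n=3: λ₃ = 18π²/3.5² ≈ 14.502 (9× faster decay)
As t → ∞, higher modes decay exponentially faster. The n=1 mode dominates: θ ~ c₁ sin(πx/3.5) e^{-λ₁t}.
Decay rate: λ₁ = 2π²/3.5² ≈ 1.611.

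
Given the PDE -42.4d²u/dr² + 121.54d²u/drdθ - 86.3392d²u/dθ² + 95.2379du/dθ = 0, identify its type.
The second-order coefficients are A = -42.4, B = 121.54, C = -86.3392. Since B² - 4AC = 128.84328 > 0, this is a hyperbolic PDE.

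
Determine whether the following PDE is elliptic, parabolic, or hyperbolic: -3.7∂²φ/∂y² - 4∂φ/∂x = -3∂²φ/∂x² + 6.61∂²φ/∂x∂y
Rewriting in standard form: 3∂²φ/∂x² - 6.61∂²φ/∂x∂y - 3.7∂²φ/∂y² - 4∂φ/∂x = 0. Coefficients: A = 3, B = -6.61, C = -3.7. B² - 4AC = 88.0921, which is positive, so the equation is hyperbolic.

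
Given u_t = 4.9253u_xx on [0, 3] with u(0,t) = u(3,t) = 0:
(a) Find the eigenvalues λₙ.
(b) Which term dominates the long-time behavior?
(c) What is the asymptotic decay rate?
Eigenvalues: λₙ = 4.9253n²π²/3².
First three modes:
  n=1: λ₁ = 4.9253π²/3² ≈ 5.401
  n=2: λ₂ = 19.7012π²/3² ≈ 21.605 (4× faster decay)
  n=3: λ₃ = 44.3277π²/3² ≈ 48.611 (9× faster decay)
As t → ∞, higher modes decay exponentially faster. The n=1 mode dominates: u ~ c₁ sin(πx/3) e^{-λ₁t}.
Decay rate: λ₁ = 4.9253π²/3² ≈ 5.401.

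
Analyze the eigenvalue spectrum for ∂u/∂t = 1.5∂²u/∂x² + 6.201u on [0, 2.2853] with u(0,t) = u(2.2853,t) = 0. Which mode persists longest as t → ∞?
Eigenvalues: λₙ = 1.5n²π²/2.2853² - 6.201.
First three modes:
  n=1: λ₁ = 1.5π²/2.2853² - 6.201 ≈ -3.366
  n=2: λ₂ = 6π²/2.2853² - 6.201 ≈ 5.138
  n=3: λ₃ = 13.5π²/2.2853² - 6.201 ≈ 19.311
Since 1.5π²/2.2853² ≈ 2.835 < 6.201, λ₁ < 0.
The n=1 mode grows fastest (−λₙ is largest for n=1) → dominates.
Asymptotic: u ~ c₁ sin(πx/2.2853) e^{3.366t} (exponential growth at rate −λ₁ ≈ 3.366).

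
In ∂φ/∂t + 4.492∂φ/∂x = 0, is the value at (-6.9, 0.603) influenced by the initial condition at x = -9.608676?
Yes. The characteristic through (-6.9, 0.603) passes through x = -9.608676.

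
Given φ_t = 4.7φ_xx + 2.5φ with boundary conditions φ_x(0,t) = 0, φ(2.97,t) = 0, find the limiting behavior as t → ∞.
φ grows unboundedly. Reaction dominates diffusion (r=2.5 > κπ²/(4L²)≈1.31); solution grows exponentially.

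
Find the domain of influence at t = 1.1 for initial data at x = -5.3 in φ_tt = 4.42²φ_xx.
Domain of influence: [-10.162, -0.438]. Data at x = -5.3 spreads outward at speed 4.42.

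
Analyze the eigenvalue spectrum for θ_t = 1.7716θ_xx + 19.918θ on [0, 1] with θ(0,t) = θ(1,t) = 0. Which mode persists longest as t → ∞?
Eigenvalues: λₙ = 1.7716n²π²/1² - 19.918.
First three modes:
  n=1: λ₁ = 1.7716π² - 19.918 ≈ -2.433
  n=2: λ₂ = 7.0864π² - 19.918 ≈ 50.022
  n=3: λ₃ = 15.9444π² - 19.918 ≈ 137.447
Since 1.7716π² ≈ 17.485 < 19.918, λ₁ < 0.
The n=1 mode grows fastest (−λₙ is largest for n=1) → dominates.
Asymptotic: θ ~ c₁ sin(πx/1) e^{2.433t} (exponential growth at rate −λ₁ ≈ 2.433).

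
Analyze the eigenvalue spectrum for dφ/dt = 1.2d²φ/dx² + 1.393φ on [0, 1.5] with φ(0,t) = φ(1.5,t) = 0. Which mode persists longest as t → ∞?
Eigenvalues: λₙ = 1.2n²π²/1.5² - 1.393.
First three modes:
  n=1: λ₁ = 1.2π²/1.5² - 1.393 ≈ 3.871
  n=2: λ₂ = 4.8π²/1.5² - 1.393 ≈ 19.662
  n=3: λ₃ = 10.8π²/1.5² - 1.393 ≈ 45.981
Since 1.2π²/1.5² ≈ 5.264 > 1.393, all λₙ > 0.
The n=1 mode decays slowest → dominates as t → ∞.
Asymptotic: φ ~ c₁ sin(πx/1.5) e^{-λ₁t} with decay rate λ₁ ≈ 3.871.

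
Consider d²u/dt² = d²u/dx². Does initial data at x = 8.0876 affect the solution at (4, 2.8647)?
No. The domain of dependence is [1.1353, 6.8647], and 8.0876 is outside this interval.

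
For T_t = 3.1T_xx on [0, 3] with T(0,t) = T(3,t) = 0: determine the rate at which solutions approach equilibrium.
Eigenvalues: λₙ = 3.1n²π²/3².
First three modes:
  n=1: λ₁ = 3.1π²/3² ≈ 3.4
  n=2: λ₂ = 12.4π²/3² ≈ 13.598 (4× faster decay)
  n=3: λ₃ = 27.9π²/3² ≈ 30.596 (9× faster decay)
As t → ∞, higher modes decay exponentially faster. The n=1 mode dominates: T ~ c₁ sin(πx/3) e^{-λ₁t}.
Decay rate: λ₁ = 3.1π²/3² ≈ 3.4.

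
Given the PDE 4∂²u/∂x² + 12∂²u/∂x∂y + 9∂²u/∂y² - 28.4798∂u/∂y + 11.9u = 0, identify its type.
The second-order coefficients are A = 4, B = 12, C = 9. Since B² - 4AC = 0 = 0, this is a parabolic PDE.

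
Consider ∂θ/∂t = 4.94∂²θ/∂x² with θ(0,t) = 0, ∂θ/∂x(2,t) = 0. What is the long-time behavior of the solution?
As t → ∞, θ → 0. Heat escapes through the Dirichlet boundary.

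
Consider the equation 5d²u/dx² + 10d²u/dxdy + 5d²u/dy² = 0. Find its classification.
Parabolic. (A = 5, B = 10, C = 5 gives B² - 4AC = 0.)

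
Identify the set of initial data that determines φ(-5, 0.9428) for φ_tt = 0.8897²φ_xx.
Domain of dependence: [-5.83880916, -4.16119084]. Signals travel at speed 0.8897, so data within |x - -5| ≤ 0.8897·0.9428 = 0.83880916 can reach the point.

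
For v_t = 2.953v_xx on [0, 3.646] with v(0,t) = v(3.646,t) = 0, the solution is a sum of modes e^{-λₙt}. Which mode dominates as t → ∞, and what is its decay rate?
Eigenvalues: λₙ = 2.953n²π²/3.646².
First three modes:
  n=1: λ₁ = 2.953π²/3.646² ≈ 2.192
  n=2: λ₂ = 11.812π²/3.646² ≈ 8.77 (4× faster decay)
  n=3: λ₃ = 26.577π²/3.646² ≈ 19.732 (9× faster decay)
As t → ∞, higher modes decay exponentially faster. The n=1 mode dominates: v ~ c₁ sin(πx/3.646) e^{-λ₁t}.
Decay rate: λ₁ = 2.953π²/3.646² ≈ 2.192.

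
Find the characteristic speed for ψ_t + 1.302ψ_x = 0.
Speed = 1.302. Information travels along x - 1.302t = const (rightward).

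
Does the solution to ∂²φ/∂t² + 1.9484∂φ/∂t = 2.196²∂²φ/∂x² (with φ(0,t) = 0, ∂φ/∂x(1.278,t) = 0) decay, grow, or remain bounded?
φ → 0. Damping (γ=1.9484) dissipates energy; oscillations decay exponentially.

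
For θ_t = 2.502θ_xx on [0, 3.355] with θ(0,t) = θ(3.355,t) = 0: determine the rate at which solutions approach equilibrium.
Eigenvalues: λₙ = 2.502n²π²/3.355².
First three modes:
  n=1: λ₁ = 2.502π²/3.355² ≈ 2.194
  n=2: λ₂ = 10.008π²/3.355² ≈ 8.775 (4× faster decay)
  n=3: λ₃ = 22.518π²/3.355² ≈ 19.744 (9× faster decay)
As t → ∞, higher modes decay exponentially faster. The n=1 mode dominates: θ ~ c₁ sin(πx/3.355) e^{-λ₁t}.
Decay rate: λ₁ = 2.502π²/3.355² ≈ 2.194.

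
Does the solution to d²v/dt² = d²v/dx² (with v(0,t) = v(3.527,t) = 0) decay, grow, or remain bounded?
v oscillates (no decay). Energy is conserved; the solution oscillates indefinitely as standing waves.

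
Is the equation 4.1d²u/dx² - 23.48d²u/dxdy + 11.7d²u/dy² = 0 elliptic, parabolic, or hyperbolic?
Computing B² - 4AC with A = 4.1, B = -23.48, C = 11.7: discriminant = 359.4304 (positive). Answer: hyperbolic.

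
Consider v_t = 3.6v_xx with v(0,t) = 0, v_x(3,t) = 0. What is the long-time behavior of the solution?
As t → ∞, v → 0. Heat escapes through the Dirichlet boundary.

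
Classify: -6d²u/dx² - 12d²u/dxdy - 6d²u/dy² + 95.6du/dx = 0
Parabolic (discriminant = 0).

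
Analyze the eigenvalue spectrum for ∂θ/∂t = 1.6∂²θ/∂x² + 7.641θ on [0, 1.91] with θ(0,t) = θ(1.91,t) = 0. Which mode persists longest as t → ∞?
Eigenvalues: λₙ = 1.6n²π²/1.91² - 7.641.
First three modes:
  n=1: λ₁ = 1.6π²/1.91² - 7.641 ≈ -3.312
  n=2: λ₂ = 6.4π²/1.91² - 7.641 ≈ 9.674
  n=3: λ₃ = 14.4π²/1.91² - 7.641 ≈ 31.317
Since 1.6π²/1.91² ≈ 4.329 < 7.641, λ₁ < 0.
The n=1 mode grows fastest (−λₙ is largest for n=1) → dominates.
Asymptotic: θ ~ c₁ sin(πx/1.91) e^{3.312t} (exponential growth at rate −λ₁ ≈ 3.312).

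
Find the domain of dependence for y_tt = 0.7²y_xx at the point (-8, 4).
Domain of dependence: [-10.8, -5.2]. Signals travel at speed 0.7, so data within |x - -8| ≤ 0.7·4 = 2.8 can reach the point.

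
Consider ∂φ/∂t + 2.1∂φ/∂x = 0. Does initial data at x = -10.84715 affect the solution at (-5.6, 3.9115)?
No. Only data at x = -13.81415 affects (-5.6, 3.9115). Advection has one-way propagation along characteristics.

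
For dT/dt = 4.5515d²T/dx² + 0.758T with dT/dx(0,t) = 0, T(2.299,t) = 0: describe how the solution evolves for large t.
T → 0. Diffusion dominates reaction (r=0.758 < κπ²/(4L²)≈2.12); solution decays.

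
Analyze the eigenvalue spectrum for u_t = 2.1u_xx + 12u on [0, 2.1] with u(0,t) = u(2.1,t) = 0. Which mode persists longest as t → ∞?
Eigenvalues: λₙ = 2.1n²π²/2.1² - 12.
First three modes:
  n=1: λ₁ = 2.1π²/2.1² - 12 ≈ -7.3
  n=2: λ₂ = 8.4π²/2.1² - 12 ≈ 6.799
  n=3: λ₃ = 18.9π²/2.1² - 12 ≈ 30.298
Since 2.1π²/2.1² ≈ 4.7 < 12, λ₁ < 0.
The n=1 mode grows fastest (−λₙ is largest for n=1) → dominates.
Asymptotic: u ~ c₁ sin(πx/2.1) e^{7.3t} (exponential growth at rate −λ₁ ≈ 7.3).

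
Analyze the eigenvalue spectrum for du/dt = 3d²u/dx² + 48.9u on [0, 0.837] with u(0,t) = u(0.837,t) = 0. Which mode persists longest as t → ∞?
Eigenvalues: λₙ = 3n²π²/0.837² - 48.9.
First three modes:
  n=1: λ₁ = 3π²/0.837² - 48.9 ≈ -6.636
  n=2: λ₂ = 12π²/0.837² - 48.9 ≈ 120.156
  n=3: λ₃ = 27π²/0.837² - 48.9 ≈ 331.476
Since 3π²/0.837² ≈ 42.264 < 48.9, λ₁ < 0.
The n=1 mode grows fastest (−λₙ is largest for n=1) → dominates.
Asymptotic: u ~ c₁ sin(πx/0.837) e^{6.636t} (exponential growth at rate −λ₁ ≈ 6.636).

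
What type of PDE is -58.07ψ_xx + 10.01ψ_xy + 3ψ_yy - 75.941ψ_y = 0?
With A = -58.07, B = 10.01, C = 3, the discriminant is 797.0401. This is a hyperbolic PDE.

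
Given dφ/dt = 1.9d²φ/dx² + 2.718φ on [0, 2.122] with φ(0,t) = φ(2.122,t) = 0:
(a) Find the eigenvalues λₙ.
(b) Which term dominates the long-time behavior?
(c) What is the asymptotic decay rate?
Eigenvalues: λₙ = 1.9n²π²/2.122² - 2.718.
First three modes:
  n=1: λ₁ = 1.9π²/2.122² - 2.718 ≈ 1.446
  n=2: λ₂ = 7.6π²/2.122² - 2.718 ≈ 13.94
  n=3: λ₃ = 17.1π²/2.122² - 2.718 ≈ 34.762
Since 1.9π²/2.122² ≈ 4.164 > 2.718, all λₙ > 0.
The n=1 mode decays slowest → dominates as t → ∞.
Asymptotic: φ ~ c₁ sin(πx/2.122) e^{-λ₁t} with decay rate λ₁ ≈ 1.446.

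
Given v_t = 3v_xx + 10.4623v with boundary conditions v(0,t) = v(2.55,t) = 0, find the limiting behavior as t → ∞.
v grows unboundedly. Reaction dominates diffusion (r=10.4623 > κπ²/L²≈4.55); solution grows exponentially.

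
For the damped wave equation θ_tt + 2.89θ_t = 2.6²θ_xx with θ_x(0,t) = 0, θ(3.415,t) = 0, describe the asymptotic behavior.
θ → 0. Damping (γ=2.89) dissipates energy; oscillations decay exponentially.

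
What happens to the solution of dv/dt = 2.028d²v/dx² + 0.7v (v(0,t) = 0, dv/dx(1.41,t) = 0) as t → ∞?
v → 0. Diffusion dominates reaction (r=0.7 < κπ²/(4L²)≈2.52); solution decays.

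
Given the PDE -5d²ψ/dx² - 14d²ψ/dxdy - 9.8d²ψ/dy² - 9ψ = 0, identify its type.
The second-order coefficients are A = -5, B = -14, C = -9.8. Since B² - 4AC = 0 = 0, this is a parabolic PDE.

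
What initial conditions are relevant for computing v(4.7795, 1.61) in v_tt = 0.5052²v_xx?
Domain of dependence: [3.966128, 5.592872]. Signals travel at speed 0.5052, so data within |x - 4.7795| ≤ 0.5052·1.61 = 0.813372 can reach the point.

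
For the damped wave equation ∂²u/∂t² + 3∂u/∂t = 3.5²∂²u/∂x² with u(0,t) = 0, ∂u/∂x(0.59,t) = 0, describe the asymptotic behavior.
u → 0. Damping (γ=3) dissipates energy; oscillations decay exponentially.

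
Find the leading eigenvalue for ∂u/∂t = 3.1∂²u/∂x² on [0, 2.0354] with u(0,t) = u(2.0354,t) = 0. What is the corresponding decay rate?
Eigenvalues: λₙ = 3.1n²π²/2.0354².
First three modes:
  n=1: λ₁ = 3.1π²/2.0354² ≈ 7.385
  n=2: λ₂ = 12.4π²/2.0354² ≈ 29.541 (4× faster decay)
  n=3: λ₃ = 27.9π²/2.0354² ≈ 66.467 (9× faster decay)
As t → ∞, higher modes decay exponentially faster. The n=1 mode dominates: u ~ c₁ sin(πx/2.0354) e^{-λ₁t}.
Decay rate: λ₁ = 3.1π²/2.0354² ≈ 7.385.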